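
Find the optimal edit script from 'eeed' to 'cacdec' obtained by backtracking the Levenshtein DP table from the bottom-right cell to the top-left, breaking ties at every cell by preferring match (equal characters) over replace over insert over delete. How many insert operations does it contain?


Edit distance = 5. Backtracking from cell (4, 6) with preference match > replace > insert > delete,
then listing the resulting alignment 'eeed' -> 'cacdec' left to right:
  Step 1: insert 'c' [insertion #1]
  Step 2: insert 'a' [insertion #2]
  Step 3: replace e->c
  Step 4: replace e->d
  Step 5: keep 'e'
  Step 6: replace d->c
Total insertions: 2

2


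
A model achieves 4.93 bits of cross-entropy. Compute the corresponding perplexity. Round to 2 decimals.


Perplexity formula: PP = 2^H
H = 4.93
PP = 2^4.93
Decompose: 2^4.93 = 2^4 * 2^0.93
2^4 = 16, 2^0.93 ~ 1.9052760
PP ~ 16 * 1.9052760 = 30.4844160
Rounded to 2 decimals: 30.48

30.48


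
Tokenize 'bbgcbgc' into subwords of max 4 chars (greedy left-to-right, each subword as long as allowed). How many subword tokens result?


'bbgcbgc' has 7 characters.
Chunking with max size 4:
  Chunk 1: 'bbgc' (positions 0-3)
  Chunk 2: 'bgc' (positions 4-6)
Total chunks: ceil(7 / 4) = 2

2


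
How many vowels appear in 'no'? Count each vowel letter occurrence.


Scanning each character of 'no':
  Position 1: 'n' -> consonant (running count: 0)
  Position 2: 'o' -> vowel (running count: 1)
Total vowels: 1

1


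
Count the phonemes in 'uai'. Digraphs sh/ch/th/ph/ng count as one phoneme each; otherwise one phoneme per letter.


Parsing 'uai' greedily, digraphs first:
  'u' -> vowel phoneme (phonemes so far: 1)
  'a' -> vowel phoneme (phonemes so far: 2)
  'i' -> vowel phoneme (phonemes so far: 3)
Total phonemes: 3

3


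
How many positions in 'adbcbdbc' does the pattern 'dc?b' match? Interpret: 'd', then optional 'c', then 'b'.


Pattern: dc?b means 'd', then optional 'c', then 'b'.
Scanning 'adbcbdbc' position-by-position:
  Pos 0: window 'adb' -> no
  Pos 1: window 'dbc' -> MATCH
  Pos 2: window 'bcb' -> no
  Pos 3: window 'cbd' -> no
  Pos 4: window 'bdb' -> no
  Pos 5: window 'dbc' -> MATCH
  Pos 6: window 'bc' -> no
  Pos 7: window 'c' -> no
Total matches: 2

2


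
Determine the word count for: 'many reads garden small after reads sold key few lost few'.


Counting words by splitting on spaces:
  Word 1: 'many'
  Word 2: 'reads'
  Word 3: 'garden'
  Word 4: 'small'
  Word 5: 'after'
  Word 6: 'reads'
  Word 7: 'sold'
  Word 8: 'key'
  Word 9: 'few'
  Word 10: 'lost'
  Word 11: 'few'
Total words: 11

11


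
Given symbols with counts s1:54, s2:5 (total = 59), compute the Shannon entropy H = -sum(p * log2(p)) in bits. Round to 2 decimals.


Computing entropy H = -sum(p_i * log2(p_i)):
  s1: p = 54/59 = 0.9153, -p*log2(p) = 0.1169
  s2: p = 5/59 = 0.0847, -p*log2(p) = 0.3018
H = sum of terms = 0.4187
Rounded to 2 decimals: 0.42

0.42


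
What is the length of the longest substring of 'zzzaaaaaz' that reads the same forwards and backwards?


Scanning 'zzzaaaaaz' for palindromic substrings.
Substring at positions 2-8: 'zaaaaaz'.
Check: reverse('zaaaaaz') = 'zaaaaaz' -> palindrome confirmed.
Neighbouring characters ('z' / '-') break symmetry, so it cannot extend further.
No longer palindromic substring exists; longest length = 7

7


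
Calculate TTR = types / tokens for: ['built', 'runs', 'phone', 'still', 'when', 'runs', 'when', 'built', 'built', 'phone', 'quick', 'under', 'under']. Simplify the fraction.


Tokens: 13
Unique types: ('built', 'phone', 'quick', 'runs', 'still', 'under', 'when') = 7
TTR = 7/13
Already in lowest terms.

7/13


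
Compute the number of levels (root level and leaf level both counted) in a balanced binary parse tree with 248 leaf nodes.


In a balanced binary tree with n leaves the deepest leaf is ceil(log2(n)) edges below the root,
so counting node levels inclusive of root and leaves gives ceil(log2(n)) + 1 levels.
log2(248) = 7.9542
ceil(7.9542) = 8
levels = 8 + 1 = 9

9


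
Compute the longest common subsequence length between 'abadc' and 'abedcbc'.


DP table for LCS of 'abadc' and 'abedcbc':
       a  b  e  d  c  b  c
    0  0  0  0  0  0  0  0
  a 0  1  1  1  1  1  1  1
  b 0  1  2  2  2  2  2  2
  a 0  1  2  2  2  2  2  2
  d 0  1  2  2  3  3  3  3
  c 0  1  2  2  3  4  4  4
LCS: 'abdc'
LCS length = 4

4


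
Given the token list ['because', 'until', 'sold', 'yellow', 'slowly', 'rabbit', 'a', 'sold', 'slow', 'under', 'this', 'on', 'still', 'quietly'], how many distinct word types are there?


Listing all tokens and tracking unique types:
  Token 1: 'because' -> NEW (unique so far: 1)
  Token 2: 'until' -> NEW (unique so far: 2)
  Token 3: 'sold' -> NEW (unique so far: 3)
  Token 4: 'yellow' -> NEW (unique so far: 4)
  Token 5: 'slowly' -> NEW (unique so far: 5)
  Token 6: 'rabbit' -> NEW (unique so far: 6)
  Token 7: 'a' -> NEW (unique so far: 7)
  Token 8: 'sold' -> duplicate (unique so far: 7)
  Token 9: 'slow' -> NEW (unique so far: 8)
  Token 10: 'under' -> NEW (unique so far: 9)
  Token 11: 'this' -> NEW (unique so far: 10)
  Token 12: 'on' -> NEW (unique so far: 11)
  Token 13: 'still' -> NEW (unique so far: 12)
  Token 14: 'quietly' -> NEW (unique so far: 13)
Unique types: ('a', 'because', 'on', 'quietly', 'rabbit', 'slow', 'slowly', 'sold', 'still', 'this', 'under', 'until', 'yellow')
Vocabulary size: 13

13


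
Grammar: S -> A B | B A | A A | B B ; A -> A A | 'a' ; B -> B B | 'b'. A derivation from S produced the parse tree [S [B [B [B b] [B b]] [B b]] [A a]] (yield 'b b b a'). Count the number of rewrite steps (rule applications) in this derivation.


Every bracketed nonterminal node [X ...] in the tree is produced by exactly one rule application.
Reading the tree off as a leftmost derivation:
  Step 1: S  =>  B A   (applied S -> B A)
  Step 2: B A  =>  B B A   (applied B -> B B)
  Step 3: B B A  =>  B B B A   (applied B -> B B)
  Step 4: B B B A  =>  b B B A   (applied B -> b)
  Step 5: b B B A  =>  b b B A   (applied B -> b)
  Step 6: b b B A  =>  b b b A   (applied B -> b)
  Step 7: b b b A  =>  b b b a   (applied A -> a)
Final yield: b b b a
Total rewrite steps: 7

7


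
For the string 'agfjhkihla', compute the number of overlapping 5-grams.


String 'agfjhkihla' has length L = 10.
Number of overlapping n-grams = L - n + 1
Substituting: 10 - 5 + 1 = 6

6


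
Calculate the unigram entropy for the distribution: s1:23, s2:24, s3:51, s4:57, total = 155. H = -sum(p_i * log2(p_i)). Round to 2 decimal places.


Computing entropy H = -sum(p_i * log2(p_i)):
  s1: p = 23/155 = 0.1484, -p*log2(p) = 0.4084
  s2: p = 24/155 = 0.1548, -p*log2(p) = 0.4167
  s3: p = 51/155 = 0.3290, -p*log2(p) = 0.5277
  s4: p = 57/155 = 0.3677, -p*log2(p) = 0.5307
H = sum of terms = 1.8835
Rounded to 2 decimals: 1.88

1.88


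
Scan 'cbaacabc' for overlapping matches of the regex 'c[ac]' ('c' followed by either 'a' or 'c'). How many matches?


Pattern: c[ac] means 'c' followed by either 'a' or 'c'.
Scanning 'cbaacabc' position-by-position:
  Pos 0: window 'cb' -> no
  Pos 1: window 'ba' -> no
  Pos 2: window 'aa' -> no
  Pos 3: window 'ac' -> no
  Pos 4: window 'ca' -> MATCH
  Pos 5: window 'ab' -> no
  Pos 6: window 'bc' -> no
  Pos 7: window 'c' -> no
Total matches: 1

1


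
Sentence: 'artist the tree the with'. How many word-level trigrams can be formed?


Word trigrams from [5] words:
  Trigram 1: (artist the tree)
  Trigram 2: (the tree the)
  Trigram 3: (tree the with)
Total word trigrams: 5 - 2 = 3

3


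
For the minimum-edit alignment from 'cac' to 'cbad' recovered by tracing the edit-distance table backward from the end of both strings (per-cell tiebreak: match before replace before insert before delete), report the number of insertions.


Edit distance = 2. Backtracking from cell (3, 4) with preference match > replace > insert > delete,
then listing the resulting alignment 'cac' -> 'cbad' left to right:
  Step 1: keep 'c'
  Step 2: insert 'b' [insertion #1]
  Step 3: keep 'a'
  Step 4: replace c->d
Total insertions: 1

1


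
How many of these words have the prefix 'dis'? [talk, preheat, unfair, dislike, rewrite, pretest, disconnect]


Checking each word for prefix 'dis':
  'talk' -> no (count: 0)
  'preheat' -> no (count: 0)
  'unfair' -> no (count: 0)
  'dislike' -> YES, starts with 'dis' (count: 1)
  'rewrite' -> no (count: 1)
  'pretest' -> no (count: 1)
  'disconnect' -> YES, starts with 'dis' (count: 2)
Total with prefix 'dis': 2

2


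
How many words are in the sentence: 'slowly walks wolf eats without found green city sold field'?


Counting words by splitting on spaces:
  Word 1: 'slowly'
  Word 2: 'walks'
  Word 3: 'wolf'
  Word 4: 'eats'
  Word 5: 'without'
  Word 6: 'found'
  Word 7: 'green'
  Word 8: 'city'
  Word 9: 'sold'
  Word 10: 'field'
Total words: 10

10


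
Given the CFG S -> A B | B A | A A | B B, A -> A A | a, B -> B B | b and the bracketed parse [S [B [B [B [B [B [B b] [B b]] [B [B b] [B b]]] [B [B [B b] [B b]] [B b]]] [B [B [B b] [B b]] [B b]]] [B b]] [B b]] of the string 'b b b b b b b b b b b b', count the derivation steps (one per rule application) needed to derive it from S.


Every bracketed nonterminal node [X ...] in the tree is produced by exactly one rule application.
Reading the tree off as a leftmost derivation:
  Step 1: S  =>  B B   (applied S -> B B)
  Step 2: B B  =>  B B B   (applied B -> B B)
  Step 3: B B B  =>  B B B B   (applied B -> B B)
  Step 4: B B B B  =>  B B B B B   (applied B -> B B)
  Step 5: B B B B B  =>  B B B B B B   (applied B -> B B)
  Step 6: B B B B B B  =>  B B B B B B B   (applied B -> B B)
  Step 7: B B B B B B B  =>  b B B B B B B   (applied B -> b)
  Step 8: b B B B B B B  =>  b b B B B B B   (applied B -> b)
  Step 9: b b B B B B B  =>  b b B B B B B B   (applied B -> B B)
  Step 10: b b B B B B B B  =>  b b b B B B B B   (applied B -> b)
  Step 11: b b b B B B B B  =>  b b b b B B B B   (applied B -> b)
  Step 12: b b b b B B B B  =>  b b b b B B B B B   (applied B -> B B)
  Step 13: b b b b B B B B B  =>  b b b b B B B B B B   (applied B -> B B)
  Step 14: b b b b B B B B B B  =>  b b b b b B B B B B   (applied B -> b)
  Step 15: b b b b b B B B B B  =>  b b b b b b B B B B   (applied B -> b)
  Step 16: b b b b b b B B B B  =>  b b b b b b b B B B   (applied B -> b)
  Step 17: b b b b b b b B B B  =>  b b b b b b b B B B B   (applied B -> B B)
  Step 18: b b b b b b b B B B B  =>  b b b b b b b B B B B B   (applied B -> B B)
  Step 19: b b b b b b b B B B B B  =>  b b b b b b b b B B B B   (applied B -> b)
  Step 20: b b b b b b b b B B B B  =>  b b b b b b b b b B B B   (applied B -> b)
  Step 21: b b b b b b b b b B B B  =>  b b b b b b b b b b B B   (applied B -> b)
  Step 22: b b b b b b b b b b B B  =>  b b b b b b b b b b b B   (applied B -> b)
  Step 23: b b b b b b b b b b b B  =>  b b b b b b b b b b b b   (applied B -> b)
Final yield: b b b b b b b b b b b b
Total rewrite steps: 23

23


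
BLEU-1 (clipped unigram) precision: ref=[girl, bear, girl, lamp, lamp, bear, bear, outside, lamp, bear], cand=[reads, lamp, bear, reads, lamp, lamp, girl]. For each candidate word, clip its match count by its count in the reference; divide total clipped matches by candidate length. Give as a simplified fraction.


Reference word counts: {'bear': 4, 'girl': 2, 'lamp': 3, 'outside': 1}
Checking each candidate word (with clipping):
  'reads' -> not in reference -> no match (matches: 0)
  'lamp' -> in reference (ref count 3, used 1/3) -> match (matches: 1)
  'bear' -> in reference (ref count 4, used 1/4) -> match (matches: 2)
  'reads' -> not in reference -> no match (matches: 2)
  'lamp' -> in reference (ref count 3, used 2/3) -> match (matches: 3)
  'lamp' -> in reference (ref count 3, used 3/3) -> match (matches: 4)
  'girl' -> in reference (ref count 2, used 1/2) -> match (matches: 5)
Clipped matches: 5, Candidate length: 7
Precision = 5/7

5/7


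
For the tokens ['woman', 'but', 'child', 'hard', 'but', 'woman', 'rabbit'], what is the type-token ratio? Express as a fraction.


Tokens: 7
Unique types: ('but', 'child', 'hard', 'rabbit', 'woman') = 5
TTR = 5/7
Already in lowest terms.

5/7


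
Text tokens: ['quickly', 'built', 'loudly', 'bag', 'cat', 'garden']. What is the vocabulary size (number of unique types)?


Listing all tokens and tracking unique types:
  Token 1: 'quickly' -> NEW (unique so far: 1)
  Token 2: 'built' -> NEW (unique so far: 2)
  Token 3: 'loudly' -> NEW (unique so far: 3)
  Token 4: 'bag' -> NEW (unique so far: 4)
  Token 5: 'cat' -> NEW (unique so far: 5)
  Token 6: 'garden' -> NEW (unique so far: 6)
Unique types: ('bag', 'built', 'cat', 'garden', 'loudly', 'quickly')
Vocabulary size: 6

6


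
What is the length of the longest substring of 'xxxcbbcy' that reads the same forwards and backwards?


Scanning 'xxxcbbcy' for palindromic substrings.
Substring at positions 3-6: 'cbbc'.
Check: reverse('cbbc') = 'cbbc' -> palindrome confirmed.
Neighbouring characters ('x' / 'y') break symmetry, so it cannot extend further.
No longer palindromic substring exists; longest length = 4

4


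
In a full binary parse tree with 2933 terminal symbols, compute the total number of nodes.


Leaf nodes (terminals): 2933
Internal nodes = n - 1 = 2933 - 1 = 2932
Total = leaves + internal = 2933 + 2932 = 5865

5865


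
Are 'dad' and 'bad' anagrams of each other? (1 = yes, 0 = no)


Sort characters of 'dad': 'add'
Sort characters of 'bad': 'abd'
Sorted forms differ -> they are NOT anagrams
Result: 0

0


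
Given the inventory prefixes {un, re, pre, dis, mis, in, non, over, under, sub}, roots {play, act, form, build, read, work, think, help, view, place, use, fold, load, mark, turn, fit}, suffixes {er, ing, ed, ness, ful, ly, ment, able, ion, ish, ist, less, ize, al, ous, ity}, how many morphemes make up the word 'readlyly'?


Segmenting 'readlyly' against the inventory:
  'read' -> root (morpheme 1)
  'ly' -> suffix (morpheme 2)
  'ly' -> suffix (morpheme 3)
Total morphemes: 3

3


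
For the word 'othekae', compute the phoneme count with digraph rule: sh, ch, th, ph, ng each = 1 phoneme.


Parsing 'othekae' greedily, digraphs first:
  'o' -> vowel phoneme (phonemes so far: 1)
  'th' -> digraph (1 consonant phoneme) (phonemes so far: 2)
  'e' -> vowel phoneme (phonemes so far: 3)
  'k' -> consonant phoneme (phonemes so far: 4)
  'a' -> vowel phoneme (phonemes so far: 5)
  'e' -> vowel phoneme (phonemes so far: 6)
Total phonemes: 6

6


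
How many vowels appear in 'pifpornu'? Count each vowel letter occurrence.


Scanning each character of 'pifpornu':
  Position 1: 'p' -> consonant (running count: 0)
  Position 2: 'i' -> vowel (running count: 1)
  Position 3: 'f' -> consonant (running count: 1)
  Position 4: 'p' -> consonant (running count: 1)
  Position 5: 'o' -> vowel (running count: 2)
  Position 6: 'r' -> consonant (running count: 2)
  Position 7: 'n' -> consonant (running count: 2)
  Position 8: 'u' -> vowel (running count: 3)
Total vowels: 3

3


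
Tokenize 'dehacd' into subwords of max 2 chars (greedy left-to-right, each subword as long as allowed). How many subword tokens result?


'dehacd' has 6 characters.
Chunking with max size 2:
  Chunk 1: 'de' (positions 0-1)
  Chunk 2: 'ha' (positions 2-3)
  Chunk 3: 'cd' (positions 4-5)
Total chunks: ceil(6 / 2) = 3

3


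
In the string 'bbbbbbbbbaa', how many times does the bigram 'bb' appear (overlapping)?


Scanning 'bbbbbbbbbaa' for bigram 'bb':
  Position 0: 'bb' -> MATCH
  Position 1: 'bb' -> MATCH
  Position 2: 'bb' -> MATCH
  Position 3: 'bb' -> MATCH
  Position 4: 'bb' -> MATCH
  Position 5: 'bb' -> MATCH
  Position 6: 'bb' -> MATCH
  Position 7: 'bb' -> MATCH
  Position 8: 'ba' -> no
  Position 9: 'aa' -> no
Total matches: 8

8


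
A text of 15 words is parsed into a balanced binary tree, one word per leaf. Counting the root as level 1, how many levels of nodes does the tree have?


In a balanced binary tree with n leaves the deepest leaf is ceil(log2(n)) edges below the root,
so counting node levels inclusive of root and leaves gives ceil(log2(n)) + 1 levels.
log2(15) = 3.9069
ceil(3.9069) = 4
levels = 4 + 1 = 5

5


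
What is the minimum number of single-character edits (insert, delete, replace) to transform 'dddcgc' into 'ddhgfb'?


Building DP table for s1='dddcgc' (len 6) and s2='ddhgfb' (len 6):
       d  d  h  g  f  b
    0  1  2  3  4  5  6
  d 1  0  1  2  3  4  5
  d 2  1  0  1  2  3  4
  d 3  2  1  1  2  3  4
  c 4  3  2  2  2  3  4
  g 5  4  3  3  2  3  4
  c 6  5  4  4  3  3  4
Edit distance = dp[6][6] = 4

4


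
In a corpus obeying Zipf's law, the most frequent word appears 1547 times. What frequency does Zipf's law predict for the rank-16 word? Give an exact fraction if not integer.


Zipf's law: freq(rank) = f1 / rank
f1 = 1547, rank = 16
freq = 1547 / 16
GCD(1547, 16) = 1
Simplified: 1547/16

1547/16


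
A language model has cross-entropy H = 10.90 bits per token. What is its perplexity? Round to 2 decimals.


Perplexity formula: PP = 2^H
H = 10.90
PP = 2^10.90
Decompose: 2^10.90 = 2^10 * 2^0.90
2^10 = 1024, 2^0.90 ~ 1.8660660
PP ~ 1024 * 1.8660660 = 1910.8515840
Rounded to 2 decimals: 1910.85

1910.85


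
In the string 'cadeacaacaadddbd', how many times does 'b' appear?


Scanning 'cadeacaacaadddbd' for 'b':
  Position 14: 'b' -> MATCH (count: 1)
Total occurrences of 'b': 1

1


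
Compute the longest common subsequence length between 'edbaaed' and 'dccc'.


DP table for LCS of 'edbaaed' and 'dccc':
       d  c  c  c
    0  0  0  0  0
  e 0  0  0  0  0
  d 0  1  1  1  1
  b 0  1  1  1  1
  a 0  1  1  1  1
  a 0  1  1  1  1
  e 0  1  1  1  1
  d 0  1  1  1  1
LCS: 'd'
LCS length = 1

1


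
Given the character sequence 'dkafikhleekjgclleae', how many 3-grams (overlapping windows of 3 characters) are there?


String 'dkafikhleekjgclleae' has length L = 19.
Number of overlapping n-grams = L - n + 1
Substituting: 19 - 3 + 1 = 17

17


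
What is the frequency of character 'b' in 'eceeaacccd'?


Scanning 'eceeaacccd' for 'b':
  No matches found.
Total occurrences of 'b': 0

0


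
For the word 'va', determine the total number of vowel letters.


Scanning each character of 'va':
  Position 1: 'v' -> consonant (running count: 0)
  Position 2: 'a' -> vowel (running count: 1)
Total vowels: 1

1


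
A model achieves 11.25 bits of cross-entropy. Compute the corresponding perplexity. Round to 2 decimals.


Perplexity formula: PP = 2^H
H = 11.25
PP = 2^11.25
Decompose: 2^11.25 = 2^11 * 2^0.25
2^11 = 2048, 2^0.25 ~ 1.1892071
PP ~ 2048 * 1.1892071 = 2435.4961408
Rounded to 2 decimals: 2435.50

2435.50


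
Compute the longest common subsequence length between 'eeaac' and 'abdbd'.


DP table for LCS of 'eeaac' and 'abdbd':
       a  b  d  b  d
    0  0  0  0  0  0
  e 0  0  0  0  0  0
  e 0  0  0  0  0  0
  a 0  1  1  1  1  1
  a 0  1  1  1  1  1
  c 0  1  1  1  1  1
LCS: 'a'
LCS length = 1

1


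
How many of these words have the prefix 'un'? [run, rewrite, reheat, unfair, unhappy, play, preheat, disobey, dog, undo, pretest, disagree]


Checking each word for prefix 'un':
  'run' -> no (count: 0)
  'rewrite' -> no (count: 0)
  'reheat' -> no (count: 0)
  'unfair' -> YES, starts with 'un' (count: 1)
  'unhappy' -> YES, starts with 'un' (count: 2)
  'play' -> no (count: 2)
  'preheat' -> no (count: 2)
  'disobey' -> no (count: 2)
  'dog' -> no (count: 2)
  'undo' -> YES, starts with 'un' (count: 3)
  'pretest' -> no (count: 3)
  'disagree' -> no (count: 3)
Total with prefix 'un': 3

3


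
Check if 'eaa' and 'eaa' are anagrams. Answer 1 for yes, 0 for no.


Sort characters of 'eaa': 'aae'
Sort characters of 'eaa': 'aae'
Sorted forms match -> they ARE anagrams
Result: 1

1


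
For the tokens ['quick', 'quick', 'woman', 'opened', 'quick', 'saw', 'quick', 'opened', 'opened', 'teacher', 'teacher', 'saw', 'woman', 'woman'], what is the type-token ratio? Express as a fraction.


Tokens: 14
Unique types: ('opened', 'quick', 'saw', 'teacher', 'woman') = 5
TTR = 5/14
Already in lowest terms.

5/14


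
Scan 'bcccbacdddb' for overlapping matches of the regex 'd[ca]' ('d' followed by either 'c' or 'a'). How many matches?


Pattern: d[ca] means 'd' followed by either 'c' or 'a'.
Scanning 'bcccbacdddb' position-by-position:
  Pos 0: window 'bc' -> no
  Pos 1: window 'cc' -> no
  Pos 2: window 'cc' -> no
  Pos 3: window 'cb' -> no
  Pos 4: window 'ba' -> no
  Pos 5: window 'ac' -> no
  Pos 6: window 'cd' -> no
  Pos 7: window 'dd' -> no
  Pos 8: window 'dd' -> no
  Pos 9: window 'db' -> no
  Pos 10: window 'b' -> no
Total matches: 0

0


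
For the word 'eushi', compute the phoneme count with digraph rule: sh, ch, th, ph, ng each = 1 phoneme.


Parsing 'eushi' greedily, digraphs first:
  'e' -> vowel phoneme (phonemes so far: 1)
  'u' -> vowel phoneme (phonemes so far: 2)
  'sh' -> digraph (1 consonant phoneme) (phonemes so far: 3)
  'i' -> vowel phoneme (phonemes so far: 4)
Total phonemes: 4

4


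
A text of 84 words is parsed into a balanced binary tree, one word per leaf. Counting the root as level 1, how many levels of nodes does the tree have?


In a balanced binary tree with n leaves the deepest leaf is ceil(log2(n)) edges below the root,
so counting node levels inclusive of root and leaves gives ceil(log2(n)) + 1 levels.
log2(84) = 6.3923
ceil(6.3923) = 7
levels = 7 + 1 = 8

8


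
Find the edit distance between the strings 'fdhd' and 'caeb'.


Building DP table for s1='fdhd' (len 4) and s2='caeb' (len 4):
       c  a  e  b
    0  1  2  3  4
  f 1  1  2  3  4
  d 2  2  2  3  4
  h 3  3  3  3  4
  d 4  4  4  4  4
Edit distance = dp[4][4] = 4

4


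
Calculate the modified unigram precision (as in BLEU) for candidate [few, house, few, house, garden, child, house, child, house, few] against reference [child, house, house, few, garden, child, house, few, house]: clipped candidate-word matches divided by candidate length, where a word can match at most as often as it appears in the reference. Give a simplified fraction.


Reference word counts: {'child': 2, 'few': 2, 'garden': 1, 'house': 4}
Checking each candidate word (with clipping):
  'few' -> in reference (ref count 2, used 1/2) -> match (matches: 1)
  'house' -> in reference (ref count 4, used 1/4) -> match (matches: 2)
  'few' -> in reference (ref count 2, used 2/2) -> match (matches: 3)
  'house' -> in reference (ref count 4, used 2/4) -> match (matches: 4)
  'garden' -> in reference (ref count 1, used 1/1) -> match (matches: 5)
  'child' -> in reference (ref count 2, used 1/2) -> match (matches: 6)
  'house' -> in reference (ref count 4, used 3/4) -> match (matches: 7)
  'child' -> in reference (ref count 2, used 2/2) -> match (matches: 8)
  'house' -> in reference (ref count 4, used 4/4) -> match (matches: 9)
  'few' -> ref count 2 already used up (2/2) -> clipped, no match (matches: 9)
Clipped matches: 9, Candidate length: 10
Precision = 9/10

9/10


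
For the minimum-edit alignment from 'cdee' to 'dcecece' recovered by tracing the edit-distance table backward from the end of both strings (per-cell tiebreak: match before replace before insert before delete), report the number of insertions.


Edit distance = 4. Backtracking from cell (4, 7) with preference match > replace > insert > delete,
then listing the resulting alignment 'cdee' -> 'dcecece' left to right:
  Step 1: insert 'd' [insertion #1]
  Step 2: keep 'c'
  Step 3: insert 'e' [insertion #2]
  Step 4: replace d->c
  Step 5: keep 'e'
  Step 6: insert 'c' [insertion #3]
  Step 7: keep 'e'
Total insertions: 3

3


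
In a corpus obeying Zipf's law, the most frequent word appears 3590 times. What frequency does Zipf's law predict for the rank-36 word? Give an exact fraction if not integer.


Zipf's law: freq(rank) = f1 / rank
f1 = 3590, rank = 36
freq = 3590 / 36
GCD(3590, 36) = 2
Simplified: 1795/18

1795/18


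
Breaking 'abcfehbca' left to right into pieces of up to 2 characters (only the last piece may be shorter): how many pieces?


'abcfehbca' has 9 characters.
Chunking with max size 2:
  Chunk 1: 'ab' (positions 0-1)
  Chunk 2: 'cf' (positions 2-3)
  Chunk 3: 'eh' (positions 4-5)
  Chunk 4: 'bc' (positions 6-7)
  Chunk 5: 'a' (positions 8-8)
Total chunks: ceil(9 / 2) = 5

5


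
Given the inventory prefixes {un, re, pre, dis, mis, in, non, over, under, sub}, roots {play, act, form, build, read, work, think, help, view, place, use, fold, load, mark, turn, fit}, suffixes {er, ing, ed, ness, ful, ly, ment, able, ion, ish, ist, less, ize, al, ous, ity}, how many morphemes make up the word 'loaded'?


Segmenting 'loaded' against the inventory:
  'load' -> root (morpheme 1)
  'ed' -> suffix (morpheme 2)
Total morphemes: 2

2


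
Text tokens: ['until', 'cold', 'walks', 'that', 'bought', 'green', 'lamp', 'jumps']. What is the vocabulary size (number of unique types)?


Listing all tokens and tracking unique types:
  Token 1: 'until' -> NEW (unique so far: 1)
  Token 2: 'cold' -> NEW (unique so far: 2)
  Token 3: 'walks' -> NEW (unique so far: 3)
  Token 4: 'that' -> NEW (unique so far: 4)
  Token 5: 'bought' -> NEW (unique so far: 5)
  Token 6: 'green' -> NEW (unique so far: 6)
  Token 7: 'lamp' -> NEW (unique so far: 7)
  Token 8: 'jumps' -> NEW (unique so far: 8)
Unique types: ('bought', 'cold', 'green', 'jumps', 'lamp', 'that', 'until', 'walks')
Vocabulary size: 8

8


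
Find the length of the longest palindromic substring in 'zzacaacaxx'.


Scanning 'zzacaacaxx' for palindromic substrings.
Substring at positions 2-7: 'acaaca'.
Check: reverse('acaaca') = 'acaaca' -> palindrome confirmed.
Neighbouring characters ('z' / 'x') break symmetry, so it cannot extend further.
No longer palindromic substring exists; longest length = 6

6


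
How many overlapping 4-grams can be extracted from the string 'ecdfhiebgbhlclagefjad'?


String 'ecdfhiebgbhlclagefjad' has length L = 21.
Number of overlapping n-grams = L - n + 1
Substituting: 21 - 4 + 1 = 18

18


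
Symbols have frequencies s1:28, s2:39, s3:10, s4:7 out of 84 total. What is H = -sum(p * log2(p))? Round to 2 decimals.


Computing entropy H = -sum(p_i * log2(p_i)):
  s1: p = 28/84 = 0.3333, -p*log2(p) = 0.5283
  s2: p = 39/84 = 0.4643, -p*log2(p) = 0.5139
  s3: p = 10/84 = 0.1190, -p*log2(p) = 0.3655
  s4: p = 7/84 = 0.0833, -p*log2(p) = 0.2987
H = sum of terms = 1.7064
Rounded to 2 decimals: 1.71

1.71


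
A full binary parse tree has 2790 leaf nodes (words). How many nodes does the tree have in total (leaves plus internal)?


Leaf nodes (terminals): 2790
Internal nodes = n - 1 = 2790 - 1 = 2789
Total = leaves + internal = 2790 + 2789 = 5579

5579


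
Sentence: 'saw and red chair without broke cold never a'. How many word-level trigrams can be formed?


Word trigrams from [9] words:
  Trigram 1: (saw and red)
  Trigram 2: (and red chair)
  Trigram 3: (red chair without)
  Trigram 4: (chair without broke)
  Trigram 5: (without broke cold)
  Trigram 6: (broke cold never)
  Trigram 7: (cold never a)
Total word trigrams: 9 - 2 = 7

7


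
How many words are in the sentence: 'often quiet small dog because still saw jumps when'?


Counting words by splitting on spaces:
  Word 1: 'often'
  Word 2: 'quiet'
  Word 3: 'small'
  Word 4: 'dog'
  Word 5: 'because'
  Word 6: 'still'
  Word 7: 'saw'
  Word 8: 'jumps'
  Word 9: 'when'
Total words: 9

9


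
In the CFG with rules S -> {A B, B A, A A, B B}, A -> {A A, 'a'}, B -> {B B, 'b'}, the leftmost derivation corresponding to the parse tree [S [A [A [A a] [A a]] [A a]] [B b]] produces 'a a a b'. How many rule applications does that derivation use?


Every bracketed nonterminal node [X ...] in the tree is produced by exactly one rule application.
Reading the tree off as a leftmost derivation:
  Step 1: S  =>  A B   (applied S -> A B)
  Step 2: A B  =>  A A B   (applied A -> A A)
  Step 3: A A B  =>  A A A B   (applied A -> A A)
  Step 4: A A A B  =>  a A A B   (applied A -> a)
  Step 5: a A A B  =>  a a A B   (applied A -> a)
  Step 6: a a A B  =>  a a a B   (applied A -> a)
  Step 7: a a a B  =>  a a a b   (applied B -> b)
Final yield: a a a b
Total rewrite steps: 7

7


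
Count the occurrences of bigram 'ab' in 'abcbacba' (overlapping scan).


Scanning 'abcbacba' for bigram 'ab':
  Position 0: 'ab' -> MATCH
  Position 1: 'bc' -> no
  Position 2: 'cb' -> no
  Position 3: 'ba' -> no
  Position 4: 'ac' -> no
  Position 5: 'cb' -> no
  Position 6: 'ba' -> no
Total matches: 1

1


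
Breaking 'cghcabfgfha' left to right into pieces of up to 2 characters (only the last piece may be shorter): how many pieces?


'cghcabfgfha' has 11 characters.
Chunking with max size 2:
  Chunk 1: 'cg' (positions 0-1)
  Chunk 2: 'hc' (positions 2-3)
  Chunk 3: 'ab' (positions 4-5)
  Chunk 4: 'fg' (positions 6-7)
  Chunk 5: 'fh' (positions 8-9)
  Chunk 6: 'a' (positions 10-10)
Total chunks: ceil(11 / 2) = 6

6


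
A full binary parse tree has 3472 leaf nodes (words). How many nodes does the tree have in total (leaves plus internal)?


Leaf nodes (terminals): 3472
Internal nodes = n - 1 = 3472 - 1 = 3471
Total = leaves + internal = 3472 + 3471 = 6943

6943


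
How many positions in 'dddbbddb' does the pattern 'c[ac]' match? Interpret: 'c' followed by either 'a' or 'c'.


Pattern: c[ac] means 'c' followed by either 'a' or 'c'.
Scanning 'dddbbddb' position-by-position:
  Pos 0: window 'dd' -> no
  Pos 1: window 'dd' -> no
  Pos 2: window 'db' -> no
  Pos 3: window 'bb' -> no
  Pos 4: window 'bd' -> no
  Pos 5: window 'dd' -> no
  Pos 6: window 'db' -> no
  Pos 7: window 'b' -> no
Total matches: 0

0


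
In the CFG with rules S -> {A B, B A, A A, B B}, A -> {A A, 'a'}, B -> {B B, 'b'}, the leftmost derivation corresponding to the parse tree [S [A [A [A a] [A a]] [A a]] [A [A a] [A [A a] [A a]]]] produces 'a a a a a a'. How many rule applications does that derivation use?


Every bracketed nonterminal node [X ...] in the tree is produced by exactly one rule application.
Reading the tree off as a leftmost derivation:
  Step 1: S  =>  A A   (applied S -> A A)
  Step 2: A A  =>  A A A   (applied A -> A A)
  Step 3: A A A  =>  A A A A   (applied A -> A A)
  Step 4: A A A A  =>  a A A A   (applied A -> a)
  Step 5: a A A A  =>  a a A A   (applied A -> a)
  Step 6: a a A A  =>  a a a A   (applied A -> a)
  Step 7: a a a A  =>  a a a A A   (applied A -> A A)
  Step 8: a a a A A  =>  a a a a A   (applied A -> a)
  Step 9: a a a a A  =>  a a a a A A   (applied A -> A A)
  Step 10: a a a a A A  =>  a a a a a A   (applied A -> a)
  Step 11: a a a a a A  =>  a a a a a a   (applied A -> a)
Final yield: a a a a a a
Total rewrite steps: 11

11


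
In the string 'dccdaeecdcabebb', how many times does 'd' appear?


Scanning 'dccdaeecdcabebb' for 'd':
  Position 0: 'd' -> MATCH (count: 1)
  Position 3: 'd' -> MATCH (count: 2)
  Position 8: 'd' -> MATCH (count: 3)
Total occurrences of 'd': 3

3


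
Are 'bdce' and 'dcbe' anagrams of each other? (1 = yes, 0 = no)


Sort characters of 'bdce': 'bcde'
Sort characters of 'dcbe': 'bcde'
Sorted forms match -> they ARE anagrams
Result: 1

1


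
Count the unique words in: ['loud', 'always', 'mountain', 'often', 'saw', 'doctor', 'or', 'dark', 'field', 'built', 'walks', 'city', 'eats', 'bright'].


Listing all tokens and tracking unique types:
  Token 1: 'loud' -> NEW (unique so far: 1)
  Token 2: 'always' -> NEW (unique so far: 2)
  Token 3: 'mountain' -> NEW (unique so far: 3)
  Token 4: 'often' -> NEW (unique so far: 4)
  Token 5: 'saw' -> NEW (unique so far: 5)
  Token 6: 'doctor' -> NEW (unique so far: 6)
  Token 7: 'or' -> NEW (unique so far: 7)
  Token 8: 'dark' -> NEW (unique so far: 8)
  Token 9: 'field' -> NEW (unique so far: 9)
  Token 10: 'built' -> NEW (unique so far: 10)
  Token 11: 'walks' -> NEW (unique so far: 11)
  Token 12: 'city' -> NEW (unique so far: 12)
  Token 13: 'eats' -> NEW (unique so far: 13)
  Token 14: 'bright' -> NEW (unique so far: 14)
Unique types: ('always', 'bright', 'built', 'city', 'dark', 'doctor', 'eats', 'field', 'loud', 'mountain', 'often', 'or', 'saw', 'walks')
Vocabulary size: 14

14


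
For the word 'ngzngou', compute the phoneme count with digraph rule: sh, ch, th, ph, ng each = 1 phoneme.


Parsing 'ngzngou' greedily, digraphs first:
  'ng' -> digraph (1 consonant phoneme) (phonemes so far: 1)
  'z' -> consonant phoneme (phonemes so far: 2)
  'ng' -> digraph (1 consonant phoneme) (phonemes so far: 3)
  'o' -> vowel phoneme (phonemes so far: 4)
  'u' -> vowel phoneme (phonemes so far: 5)
Total phonemes: 5

5


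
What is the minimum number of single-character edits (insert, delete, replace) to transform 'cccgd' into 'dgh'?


Building DP table for s1='cccgd' (len 5) and s2='dgh' (len 3):
       d  g  h
    0  1  2  3
  c 1  1  2  3
  c 2  2  2  3
  c 3  3  3  3
  g 4  4  3  4
  d 5  4  4  4
Edit distance = dp[5][3] = 4

4


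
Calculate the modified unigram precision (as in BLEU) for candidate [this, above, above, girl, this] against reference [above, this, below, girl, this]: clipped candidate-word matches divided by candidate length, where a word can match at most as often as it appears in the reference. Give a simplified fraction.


Reference word counts: {'above': 1, 'below': 1, 'girl': 1, 'this': 2}
Checking each candidate word (with clipping):
  'this' -> in reference (ref count 2, used 1/2) -> match (matches: 1)
  'above' -> in reference (ref count 1, used 1/1) -> match (matches: 2)
  'above' -> ref count 1 already used up (1/1) -> clipped, no match (matches: 2)
  'girl' -> in reference (ref count 1, used 1/1) -> match (matches: 3)
  'this' -> in reference (ref count 2, used 2/2) -> match (matches: 4)
Clipped matches: 4, Candidate length: 5
Precision = 4/5

4/5


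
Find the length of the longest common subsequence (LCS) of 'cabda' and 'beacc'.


DP table for LCS of 'cabda' and 'beacc':
       b  e  a  c  c
    0  0  0  0  0  0
  c 0  0  0  0  1  1
  a 0  0  0  1  1  1
  b 0  1  1  1  1  1
  d 0  1  1  1  1  1
  a 0  1  1  2  2  2
LCS: 'ba'
LCS length = 2

2


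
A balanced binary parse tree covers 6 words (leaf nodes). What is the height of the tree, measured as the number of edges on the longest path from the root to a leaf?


In a balanced binary tree with n leaves the deepest leaf is ceil(log2(n)) edges below the root.
log2(6) = 2.5850
ceil(2.5850) = 3
height (edges) = 3

3


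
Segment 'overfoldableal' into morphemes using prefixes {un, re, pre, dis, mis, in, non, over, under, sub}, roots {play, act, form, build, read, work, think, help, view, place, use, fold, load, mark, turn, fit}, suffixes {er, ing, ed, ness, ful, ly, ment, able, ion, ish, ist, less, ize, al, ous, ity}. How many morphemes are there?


Segmenting 'overfoldableal' against the inventory:
  'over' -> prefix (morpheme 1)
  'fold' -> root (morpheme 2)
  'able' -> suffix (morpheme 3)
  'al' -> suffix (morpheme 4)
Total morphemes: 4

4


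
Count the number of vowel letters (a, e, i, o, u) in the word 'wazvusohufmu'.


Scanning each character of 'wazvusohufmu':
  Position 1: 'w' -> consonant (running count: 0)
  Position 2: 'a' -> vowel (running count: 1)
  Position 3: 'z' -> consonant (running count: 1)
  Position 4: 'v' -> consonant (running count: 1)
  Position 5: 'u' -> vowel (running count: 2)
  Position 6: 's' -> consonant (running count: 2)
  Position 7: 'o' -> vowel (running count: 3)
  Position 8: 'h' -> consonant (running count: 3)
  Position 9: 'u' -> vowel (running count: 4)
  Position 10: 'f' -> consonant (running count: 4)
  Position 11: 'm' -> consonant (running count: 4)
  Position 12: 'u' -> vowel (running count: 5)
Total vowels: 5

5


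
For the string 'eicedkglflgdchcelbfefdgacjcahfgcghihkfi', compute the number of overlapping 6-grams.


String 'eicedkglflgdchcelbfefdgacjcahfgcghihkfi' has length L = 39.
Number of overlapping n-grams = L - n + 1
Substituting: 39 - 6 + 1 = 34

34


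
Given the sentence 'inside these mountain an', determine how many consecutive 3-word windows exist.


Word trigrams from [4] words:
  Trigram 1: (inside these mountain)
  Trigram 2: (these mountain an)
Total word trigrams: 4 - 2 = 2

2


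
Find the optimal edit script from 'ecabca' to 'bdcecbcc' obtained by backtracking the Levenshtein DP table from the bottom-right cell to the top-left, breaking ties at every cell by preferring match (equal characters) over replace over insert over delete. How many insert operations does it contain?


Edit distance = 5. Backtracking from cell (6, 8) with preference match > replace > insert > delete,
then listing the resulting alignment 'ecabca' -> 'bdcecbcc' left to right:
  Step 1: insert 'b' [insertion #1]
  Step 2: replace e->d
  Step 3: keep 'c'
  Step 4: insert 'e' [insertion #2]
  Step 5: replace a->c
  Step 6: keep 'b'
  Step 7: keep 'c'
  Step 8: replace a->c
Total insertions: 2

2


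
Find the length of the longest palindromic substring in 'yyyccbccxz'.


Scanning 'yyyccbccxz' for palindromic substrings.
Substring at positions 3-7: 'ccbcc'.
Check: reverse('ccbcc') = 'ccbcc' -> palindrome confirmed.
Neighbouring characters ('y' / 'x') break symmetry, so it cannot extend further.
No longer palindromic substring exists; longest length = 5

5


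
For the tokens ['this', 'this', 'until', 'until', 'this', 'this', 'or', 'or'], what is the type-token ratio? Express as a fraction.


Tokens: 8
Unique types: ('or', 'this', 'until') = 3
TTR = 3/8
Already in lowest terms.

3/8


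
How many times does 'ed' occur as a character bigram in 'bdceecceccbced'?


Scanning 'bdceecceccbced' for bigram 'ed':
  Position 0: 'bd' -> no
  Position 1: 'dc' -> no
  Position 2: 'ce' -> no
  Position 3: 'ee' -> no
  Position 4: 'ec' -> no
  Position 5: 'cc' -> no
  Position 6: 'ce' -> no
  Position 7: 'ec' -> no
  Position 8: 'cc' -> no
  Position 9: 'cb' -> no
  Position 10: 'bc' -> no
  Position 11: 'ce' -> no
  Position 12: 'ed' -> MATCH
Total matches: 1

1


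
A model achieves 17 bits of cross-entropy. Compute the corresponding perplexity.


Perplexity formula: PP = 2^H
H = 17
PP = 2^17
PP = 2^17 = 131072

131072


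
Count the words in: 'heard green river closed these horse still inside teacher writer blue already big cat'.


Counting words by splitting on spaces:
  Word 1: 'heard'
  Word 2: 'green'
  Word 3: 'river'
  Word 4: 'closed'
  Word 5: 'these'
  Word 6: 'horse'
  Word 7: 'still'
  Word 8: 'inside'
  Word 9: 'teacher'
  Word 10: 'writer'
  Word 11: 'blue'
  Word 12: 'already'
  Word 13: 'big'
  Word 14: 'cat'
Total words: 14

14


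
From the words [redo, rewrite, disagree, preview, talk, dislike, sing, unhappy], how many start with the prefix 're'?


Checking each word for prefix 're':
  'redo' -> YES, starts with 're' (count: 1)
  'rewrite' -> YES, starts with 're' (count: 2)
  'disagree' -> no (count: 2)
  'preview' -> no (count: 2)
  'talk' -> no (count: 2)
  'dislike' -> no (count: 2)
  'sing' -> no (count: 2)
  'unhappy' -> no (count: 2)
Total with prefix 're': 2

2


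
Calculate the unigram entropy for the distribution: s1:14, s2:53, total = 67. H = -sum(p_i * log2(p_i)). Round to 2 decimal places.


Computing entropy H = -sum(p_i * log2(p_i)):
  s1: p = 14/67 = 0.2090, -p*log2(p) = 0.4720
  s2: p = 53/67 = 0.7910, -p*log2(p) = 0.2675
H = sum of terms = 0.7395
Rounded to 2 decimals: 0.74

0.74


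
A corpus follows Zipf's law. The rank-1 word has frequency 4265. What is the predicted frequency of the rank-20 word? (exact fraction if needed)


Zipf's law: freq(rank) = f1 / rank
f1 = 4265, rank = 20
freq = 4265 / 20
GCD(4265, 20) = 5
Simplified: 853/4

853/4


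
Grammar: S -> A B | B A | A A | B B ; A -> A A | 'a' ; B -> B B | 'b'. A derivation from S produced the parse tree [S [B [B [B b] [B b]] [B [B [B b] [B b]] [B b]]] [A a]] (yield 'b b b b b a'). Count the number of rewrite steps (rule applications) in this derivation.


Every bracketed nonterminal node [X ...] in the tree is produced by exactly one rule application.
Reading the tree off as a leftmost derivation:
  Step 1: S  =>  B A   (applied S -> B A)
  Step 2: B A  =>  B B A   (applied B -> B B)
  Step 3: B B A  =>  B B B A   (applied B -> B B)
  Step 4: B B B A  =>  b B B A   (applied B -> b)
  Step 5: b B B A  =>  b b B A   (applied B -> b)
  Step 6: b b B A  =>  b b B B A   (applied B -> B B)
  Step 7: b b B B A  =>  b b B B B A   (applied B -> B B)
  Step 8: b b B B B A  =>  b b b B B A   (applied B -> b)
  Step 9: b b b B B A  =>  b b b b B A   (applied B -> b)
  Step 10: b b b b B A  =>  b b b b b A   (applied B -> b)
  Step 11: b b b b b A  =>  b b b b b a   (applied A -> a)
Final yield: b b b b b a
Total rewrite steps: 11

11
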